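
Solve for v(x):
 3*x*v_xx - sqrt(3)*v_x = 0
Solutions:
 v(x) = C1 + C2*x^(sqrt(3)/3 + 1)


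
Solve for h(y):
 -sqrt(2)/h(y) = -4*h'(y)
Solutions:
 h(y) = -sqrt(C1 + 2*sqrt(2)*y)/2
 h(y) = sqrt(C1 + 2*sqrt(2)*y)/2


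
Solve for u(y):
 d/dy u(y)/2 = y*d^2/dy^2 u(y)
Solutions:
 u(y) = C1 + C2*y^(3/2)


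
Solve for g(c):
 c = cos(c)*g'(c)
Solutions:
 g(c) = C1 + Integral(c/cos(c), c)


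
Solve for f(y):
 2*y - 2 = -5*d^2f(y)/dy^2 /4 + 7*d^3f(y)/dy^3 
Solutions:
 f(y) = C1 + C2*y + C3*exp(5*y/28) - 4*y^3/15 - 92*y^2/25


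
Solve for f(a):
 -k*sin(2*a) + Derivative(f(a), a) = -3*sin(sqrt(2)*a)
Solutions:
 f(a) = C1 - k*cos(2*a)/2 + 3*sqrt(2)*cos(sqrt(2)*a)/2


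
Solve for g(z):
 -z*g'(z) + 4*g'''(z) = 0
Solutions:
 g(z) = C1 + Integral(C2*airyai(2^(1/3)*z/2) + C3*airybi(2^(1/3)*z/2), z)


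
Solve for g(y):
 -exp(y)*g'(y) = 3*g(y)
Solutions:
 g(y) = C1*exp(3*exp(-y))


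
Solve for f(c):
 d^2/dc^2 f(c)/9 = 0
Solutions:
 f(c) = C1 + C2*c


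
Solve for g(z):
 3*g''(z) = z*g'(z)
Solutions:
 g(z) = C1 + C2*erfi(sqrt(6)*z/6)


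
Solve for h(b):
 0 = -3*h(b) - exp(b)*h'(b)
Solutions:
 h(b) = C1*exp(3*exp(-b))


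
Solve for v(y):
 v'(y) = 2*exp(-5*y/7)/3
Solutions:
 v(y) = C1 - 14*exp(-5*y/7)/15


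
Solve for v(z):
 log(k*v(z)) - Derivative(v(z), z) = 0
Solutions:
 li(k*v(z))/k = C1 + z


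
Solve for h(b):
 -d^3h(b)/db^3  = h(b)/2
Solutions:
 h(b) = C3*exp(-2^(2/3)*b/2) + (C1*sin(2^(2/3)*sqrt(3)*b/4) + C2*cos(2^(2/3)*sqrt(3)*b/4))*exp(2^(2/3)*b/4)


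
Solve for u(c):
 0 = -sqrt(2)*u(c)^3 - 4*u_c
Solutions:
 u(c) = -sqrt(2)*sqrt(-1/(C1 - sqrt(2)*c))
 u(c) = sqrt(2)*sqrt(-1/(C1 - sqrt(2)*c))


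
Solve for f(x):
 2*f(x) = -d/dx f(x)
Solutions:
 f(x) = C1*exp(-2*x)


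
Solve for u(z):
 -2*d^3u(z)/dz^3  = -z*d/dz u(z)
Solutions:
 u(z) = C1 + Integral(C2*airyai(2^(2/3)*z/2) + C3*airybi(2^(2/3)*z/2), z)


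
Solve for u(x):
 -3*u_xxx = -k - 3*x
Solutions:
 u(x) = C1 + C2*x + C3*x^2 + k*x^3/18 + x^4/24


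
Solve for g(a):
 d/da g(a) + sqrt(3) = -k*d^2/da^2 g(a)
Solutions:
 g(a) = C1 + C2*exp(-a/k) - sqrt(3)*a


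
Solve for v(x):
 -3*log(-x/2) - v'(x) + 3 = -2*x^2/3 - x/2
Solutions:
 v(x) = C1 + 2*x^3/9 + x^2/4 - 3*x*log(-x) + 3*x*(log(2) + 2)


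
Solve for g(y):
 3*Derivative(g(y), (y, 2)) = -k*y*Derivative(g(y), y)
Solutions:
 g(y) = Piecewise((-sqrt(6)*sqrt(pi)*C1*erf(sqrt(6)*sqrt(k)*y/6)/(2*sqrt(k)) - C2, (k > 0) | (k < 0)), (-C1*y - C2, True))


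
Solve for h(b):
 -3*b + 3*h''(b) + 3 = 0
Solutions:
 h(b) = C1 + C2*b + b^3/6 - b^2/2


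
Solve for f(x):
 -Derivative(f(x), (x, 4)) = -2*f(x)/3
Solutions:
 f(x) = C1*exp(-2^(1/4)*3^(3/4)*x/3) + C2*exp(2^(1/4)*3^(3/4)*x/3) + C3*sin(2^(1/4)*3^(3/4)*x/3) + C4*cos(2^(1/4)*3^(3/4)*x/3)


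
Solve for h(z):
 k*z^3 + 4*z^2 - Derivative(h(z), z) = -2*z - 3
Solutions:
 h(z) = C1 + k*z^4/4 + 4*z^3/3 + z^2 + 3*z


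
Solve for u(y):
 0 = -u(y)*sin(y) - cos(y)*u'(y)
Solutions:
 u(y) = C1*cos(y)


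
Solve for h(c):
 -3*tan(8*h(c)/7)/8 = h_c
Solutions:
 h(c) = -7*asin(C1*exp(-3*c/7))/8 + 7*pi/8
 h(c) = 7*asin(C1*exp(-3*c/7))/8


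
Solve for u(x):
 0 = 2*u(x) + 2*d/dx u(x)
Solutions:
 u(x) = C1*exp(-x)


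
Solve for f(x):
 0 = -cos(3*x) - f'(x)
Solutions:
 f(x) = C1 - sin(3*x)/3


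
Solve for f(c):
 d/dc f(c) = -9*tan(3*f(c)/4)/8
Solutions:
 f(c) = -4*asin(C1*exp(-27*c/32))/3 + 4*pi/3
 f(c) = 4*asin(C1*exp(-27*c/32))/3


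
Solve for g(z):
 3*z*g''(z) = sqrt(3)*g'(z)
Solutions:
 g(z) = C1 + C2*z^(sqrt(3)/3 + 1)


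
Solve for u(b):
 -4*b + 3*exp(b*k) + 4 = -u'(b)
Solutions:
 u(b) = C1 + 2*b^2 - 4*b - 3*exp(b*k)/k


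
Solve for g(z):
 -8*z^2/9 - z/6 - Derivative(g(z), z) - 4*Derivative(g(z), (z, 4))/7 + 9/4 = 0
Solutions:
 g(z) = C1 + C4*exp(-14^(1/3)*z/2) - 8*z^3/27 - z^2/12 + 9*z/4 + (C2*sin(14^(1/3)*sqrt(3)*z/4) + C3*cos(14^(1/3)*sqrt(3)*z/4))*exp(14^(1/3)*z/4)


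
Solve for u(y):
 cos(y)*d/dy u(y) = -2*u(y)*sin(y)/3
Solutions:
 u(y) = C1*cos(y)^(2/3)


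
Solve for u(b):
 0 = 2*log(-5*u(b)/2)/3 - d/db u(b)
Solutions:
 -3*Integral(1/(log(-_y) - log(2) + log(5)), (_y, u(b)))/2 = C1 - b


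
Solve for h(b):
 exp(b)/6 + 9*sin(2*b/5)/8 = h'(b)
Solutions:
 h(b) = C1 + exp(b)/6 - 45*cos(2*b/5)/16


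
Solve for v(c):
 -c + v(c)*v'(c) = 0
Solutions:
 v(c) = -sqrt(C1 + c^2)
 v(c) = sqrt(C1 + c^2)


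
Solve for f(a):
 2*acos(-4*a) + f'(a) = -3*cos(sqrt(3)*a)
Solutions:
 f(a) = C1 - 2*a*acos(-4*a) - sqrt(1 - 16*a^2)/2 - sqrt(3)*sin(sqrt(3)*a)


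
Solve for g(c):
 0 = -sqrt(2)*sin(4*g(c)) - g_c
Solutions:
 g(c) = -acos((-C1 - exp(8*sqrt(2)*c))/(C1 - exp(8*sqrt(2)*c)))/4 + pi/2
 g(c) = acos((-C1 - exp(8*sqrt(2)*c))/(C1 - exp(8*sqrt(2)*c)))/4


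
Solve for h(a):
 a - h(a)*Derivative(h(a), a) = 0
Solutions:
 h(a) = -sqrt(C1 + a^2)
 h(a) = sqrt(C1 + a^2)


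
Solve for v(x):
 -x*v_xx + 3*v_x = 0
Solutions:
 v(x) = C1 + C2*x^4


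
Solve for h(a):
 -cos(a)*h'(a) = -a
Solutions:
 h(a) = C1 + Integral(a/cos(a), a)


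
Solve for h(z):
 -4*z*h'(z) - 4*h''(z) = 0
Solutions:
 h(z) = C1 + C2*erf(sqrt(2)*z/2)


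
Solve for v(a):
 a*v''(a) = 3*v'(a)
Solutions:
 v(a) = C1 + C2*a^4


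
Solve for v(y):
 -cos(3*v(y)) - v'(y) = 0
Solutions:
 v(y) = -asin((C1 + exp(6*y))/(C1 - exp(6*y)))/3 + pi/3
 v(y) = asin((C1 + exp(6*y))/(C1 - exp(6*y)))/3


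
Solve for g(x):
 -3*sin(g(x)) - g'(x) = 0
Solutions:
 g(x) = -acos((-C1 - exp(6*x))/(C1 - exp(6*x))) + 2*pi
 g(x) = acos((-C1 - exp(6*x))/(C1 - exp(6*x)))


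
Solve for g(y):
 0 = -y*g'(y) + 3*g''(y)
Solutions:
 g(y) = C1 + C2*erfi(sqrt(6)*y/6)


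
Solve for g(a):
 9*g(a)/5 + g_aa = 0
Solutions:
 g(a) = C1*sin(3*sqrt(5)*a/5) + C2*cos(3*sqrt(5)*a/5)


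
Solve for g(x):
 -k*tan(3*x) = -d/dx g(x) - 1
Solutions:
 g(x) = C1 - k*log(cos(3*x))/3 - x


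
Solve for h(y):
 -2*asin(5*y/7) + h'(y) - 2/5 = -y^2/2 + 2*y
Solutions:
 h(y) = C1 - y^3/6 + y^2 + 2*y*asin(5*y/7) + 2*y/5 + 2*sqrt(49 - 25*y^2)/5


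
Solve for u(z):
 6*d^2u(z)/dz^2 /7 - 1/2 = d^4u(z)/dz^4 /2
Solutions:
 u(z) = C1 + C2*z + C3*exp(-2*sqrt(21)*z/7) + C4*exp(2*sqrt(21)*z/7) + 7*z^2/24


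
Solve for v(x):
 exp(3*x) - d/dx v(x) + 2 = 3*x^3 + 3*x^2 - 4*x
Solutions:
 v(x) = C1 - 3*x^4/4 - x^3 + 2*x^2 + 2*x + exp(3*x)/3


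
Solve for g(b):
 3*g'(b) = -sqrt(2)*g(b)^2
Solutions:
 g(b) = 3/(C1 + sqrt(2)*b)


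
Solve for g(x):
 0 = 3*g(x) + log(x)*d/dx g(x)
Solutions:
 g(x) = C1*exp(-3*li(x))


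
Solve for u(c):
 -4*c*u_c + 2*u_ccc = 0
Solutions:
 u(c) = C1 + Integral(C2*airyai(2^(1/3)*c) + C3*airybi(2^(1/3)*c), c)


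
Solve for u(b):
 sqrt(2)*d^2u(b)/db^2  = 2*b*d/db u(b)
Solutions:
 u(b) = C1 + C2*erfi(2^(3/4)*b/2)


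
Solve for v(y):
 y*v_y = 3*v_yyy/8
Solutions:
 v(y) = C1 + Integral(C2*airyai(2*3^(2/3)*y/3) + C3*airybi(2*3^(2/3)*y/3), y)


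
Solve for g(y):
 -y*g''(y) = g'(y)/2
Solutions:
 g(y) = C1 + C2*sqrt(y)


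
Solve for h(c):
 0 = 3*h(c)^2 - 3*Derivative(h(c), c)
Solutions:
 h(c) = -1/(C1 + c)


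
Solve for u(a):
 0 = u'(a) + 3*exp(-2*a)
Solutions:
 u(a) = C1 + 3*exp(-2*a)/2


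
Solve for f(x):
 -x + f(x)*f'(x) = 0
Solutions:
 f(x) = -sqrt(C1 + x^2)
 f(x) = sqrt(C1 + x^2)


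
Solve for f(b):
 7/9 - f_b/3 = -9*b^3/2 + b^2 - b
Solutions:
 f(b) = C1 + 27*b^4/8 - b^3 + 3*b^2/2 + 7*b/3


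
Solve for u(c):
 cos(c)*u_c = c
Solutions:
 u(c) = C1 + Integral(c/cos(c), c)


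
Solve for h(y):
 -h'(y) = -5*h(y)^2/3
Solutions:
 h(y) = -3/(C1 + 5*y)


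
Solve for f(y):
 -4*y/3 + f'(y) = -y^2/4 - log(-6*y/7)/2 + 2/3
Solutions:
 f(y) = C1 - y^3/12 + 2*y^2/3 - y*log(-y)/2 + y*(-3*log(6) + 3*log(7) + 7)/6


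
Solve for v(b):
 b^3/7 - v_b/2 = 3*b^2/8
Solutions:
 v(b) = C1 + b^4/14 - b^3/4


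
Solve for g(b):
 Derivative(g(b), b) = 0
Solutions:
 g(b) = C1


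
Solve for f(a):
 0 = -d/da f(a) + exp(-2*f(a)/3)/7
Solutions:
 f(a) = 3*log(-sqrt(C1 + a)) - 3*log(21) + 3*log(42)/2
 f(a) = 3*log(C1 + a)/2 - 3*log(21) + 3*log(42)/2


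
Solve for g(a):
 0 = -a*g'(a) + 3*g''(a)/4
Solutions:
 g(a) = C1 + C2*erfi(sqrt(6)*a/3)


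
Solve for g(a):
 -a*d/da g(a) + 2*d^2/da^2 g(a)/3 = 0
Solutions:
 g(a) = C1 + C2*erfi(sqrt(3)*a/2)


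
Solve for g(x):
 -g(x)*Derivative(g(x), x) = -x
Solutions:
 g(x) = -sqrt(C1 + x^2)
 g(x) = sqrt(C1 + x^2)


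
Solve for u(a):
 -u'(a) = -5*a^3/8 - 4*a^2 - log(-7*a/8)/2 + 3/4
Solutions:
 u(a) = C1 + 5*a^4/32 + 4*a^3/3 + a*log(-a)/2 + a*(-2*log(2) - 5/4 + log(14)/2)


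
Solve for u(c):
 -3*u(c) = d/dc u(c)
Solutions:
 u(c) = C1*exp(-3*c)


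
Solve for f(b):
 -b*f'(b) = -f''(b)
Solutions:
 f(b) = C1 + C2*erfi(sqrt(2)*b/2)


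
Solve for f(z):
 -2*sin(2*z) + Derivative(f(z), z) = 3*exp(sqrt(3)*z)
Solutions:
 f(z) = C1 + sqrt(3)*exp(sqrt(3)*z) - cos(2*z)


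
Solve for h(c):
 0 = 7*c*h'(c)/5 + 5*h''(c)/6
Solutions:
 h(c) = C1 + C2*erf(sqrt(21)*c/5)


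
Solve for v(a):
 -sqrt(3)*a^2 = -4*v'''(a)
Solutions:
 v(a) = C1 + C2*a + C3*a^2 + sqrt(3)*a^5/240


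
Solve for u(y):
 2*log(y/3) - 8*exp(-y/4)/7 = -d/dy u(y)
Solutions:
 u(y) = C1 - 2*y*log(y) + 2*y*(1 + log(3)) - 32*exp(-y/4)/7


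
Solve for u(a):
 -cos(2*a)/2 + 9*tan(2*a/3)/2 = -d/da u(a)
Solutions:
 u(a) = C1 + 27*log(cos(2*a/3))/4 + sin(2*a)/4


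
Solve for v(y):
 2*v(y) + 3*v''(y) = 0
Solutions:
 v(y) = C1*sin(sqrt(6)*y/3) + C2*cos(sqrt(6)*y/3)


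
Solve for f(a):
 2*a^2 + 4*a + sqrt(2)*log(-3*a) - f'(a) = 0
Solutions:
 f(a) = C1 + 2*a^3/3 + 2*a^2 + sqrt(2)*a*log(-a) + sqrt(2)*a*(-1 + log(3))


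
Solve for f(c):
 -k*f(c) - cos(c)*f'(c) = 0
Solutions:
 f(c) = C1*exp(k*(log(sin(c) - 1) - log(sin(c) + 1))/2)


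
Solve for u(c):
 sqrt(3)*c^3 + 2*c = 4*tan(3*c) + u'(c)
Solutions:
 u(c) = C1 + sqrt(3)*c^4/4 + c^2 + 4*log(cos(3*c))/3


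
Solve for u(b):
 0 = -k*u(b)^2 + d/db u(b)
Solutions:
 u(b) = -1/(C1 + b*k)


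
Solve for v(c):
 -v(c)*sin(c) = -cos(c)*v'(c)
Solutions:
 v(c) = C1/cos(c)


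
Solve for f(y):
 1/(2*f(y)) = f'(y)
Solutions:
 f(y) = -sqrt(C1 + y)
 f(y) = sqrt(C1 + y)


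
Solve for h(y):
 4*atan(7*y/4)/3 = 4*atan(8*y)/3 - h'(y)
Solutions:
 h(y) = C1 - 4*y*atan(7*y/4)/3 + 4*y*atan(8*y)/3 + 8*log(49*y^2 + 16)/21 - log(64*y^2 + 1)/12


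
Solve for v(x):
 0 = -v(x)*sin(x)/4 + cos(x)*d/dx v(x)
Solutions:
 v(x) = C1/cos(x)^(1/4)


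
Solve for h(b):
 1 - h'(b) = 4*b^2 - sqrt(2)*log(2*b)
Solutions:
 h(b) = C1 - 4*b^3/3 + sqrt(2)*b*log(b) - sqrt(2)*b + sqrt(2)*b*log(2) + b


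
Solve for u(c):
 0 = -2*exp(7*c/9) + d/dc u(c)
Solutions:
 u(c) = C1 + 18*exp(7*c/9)/7


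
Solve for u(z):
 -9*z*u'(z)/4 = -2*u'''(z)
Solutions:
 u(z) = C1 + Integral(C2*airyai(3^(2/3)*z/2) + C3*airybi(3^(2/3)*z/2), z)


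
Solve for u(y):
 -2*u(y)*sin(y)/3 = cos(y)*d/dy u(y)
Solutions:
 u(y) = C1*cos(y)^(2/3)


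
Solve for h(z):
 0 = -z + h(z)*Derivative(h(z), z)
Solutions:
 h(z) = -sqrt(C1 + z^2)
 h(z) = sqrt(C1 + z^2)


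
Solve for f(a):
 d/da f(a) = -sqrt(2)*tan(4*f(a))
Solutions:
 f(a) = -asin(C1*exp(-4*sqrt(2)*a))/4 + pi/4
 f(a) = asin(C1*exp(-4*sqrt(2)*a))/4


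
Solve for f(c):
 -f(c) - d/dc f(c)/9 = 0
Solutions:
 f(c) = C1*exp(-9*c)


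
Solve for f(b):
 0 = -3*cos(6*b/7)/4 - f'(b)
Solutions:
 f(b) = C1 - 7*sin(6*b/7)/8


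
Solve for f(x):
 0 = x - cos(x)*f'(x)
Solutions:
 f(x) = C1 + Integral(x/cos(x), x)


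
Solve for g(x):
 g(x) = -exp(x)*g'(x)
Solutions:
 g(x) = C1*exp(exp(-x))


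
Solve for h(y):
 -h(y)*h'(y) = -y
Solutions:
 h(y) = -sqrt(C1 + y^2)
 h(y) = sqrt(C1 + y^2)


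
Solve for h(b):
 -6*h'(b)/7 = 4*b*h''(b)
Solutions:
 h(b) = C1 + C2*b^(11/14)


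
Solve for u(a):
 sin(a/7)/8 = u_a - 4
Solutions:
 u(a) = C1 + 4*a - 7*cos(a/7)/8


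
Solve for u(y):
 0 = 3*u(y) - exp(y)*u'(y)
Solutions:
 u(y) = C1*exp(-3*exp(-y))


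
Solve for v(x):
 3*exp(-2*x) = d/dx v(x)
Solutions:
 v(x) = C1 - 3*exp(-2*x)/2


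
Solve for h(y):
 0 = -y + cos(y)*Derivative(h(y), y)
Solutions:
 h(y) = C1 + Integral(y/cos(y), y)


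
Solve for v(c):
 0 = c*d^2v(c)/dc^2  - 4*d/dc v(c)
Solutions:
 v(c) = C1 + C2*c^5


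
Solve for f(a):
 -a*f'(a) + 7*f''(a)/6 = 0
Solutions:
 f(a) = C1 + C2*erfi(sqrt(21)*a/7)


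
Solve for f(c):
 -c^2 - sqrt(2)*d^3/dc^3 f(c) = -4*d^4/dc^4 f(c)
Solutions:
 f(c) = C1 + C2*c + C3*c^2 + C4*exp(sqrt(2)*c/4) - sqrt(2)*c^5/120 - c^4/6 - 4*sqrt(2)*c^3/3


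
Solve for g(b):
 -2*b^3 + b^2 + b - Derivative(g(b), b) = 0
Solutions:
 g(b) = C1 - b^4/2 + b^3/3 + b^2/2


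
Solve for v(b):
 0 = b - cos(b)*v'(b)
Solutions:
 v(b) = C1 + Integral(b/cos(b), b)


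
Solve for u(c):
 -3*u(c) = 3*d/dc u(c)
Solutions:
 u(c) = C1*exp(-c)


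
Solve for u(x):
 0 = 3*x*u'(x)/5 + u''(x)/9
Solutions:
 u(x) = C1 + C2*erf(3*sqrt(30)*x/10)


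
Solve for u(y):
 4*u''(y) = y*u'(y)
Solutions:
 u(y) = C1 + C2*erfi(sqrt(2)*y/4)


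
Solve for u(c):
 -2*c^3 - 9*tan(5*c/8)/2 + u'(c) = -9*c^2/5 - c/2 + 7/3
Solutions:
 u(c) = C1 + c^4/2 - 3*c^3/5 - c^2/4 + 7*c/3 - 36*log(cos(5*c/8))/5


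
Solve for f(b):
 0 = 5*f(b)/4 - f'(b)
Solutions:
 f(b) = C1*exp(5*b/4)


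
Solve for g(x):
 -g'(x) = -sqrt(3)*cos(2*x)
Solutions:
 g(x) = C1 + sqrt(3)*sin(2*x)/2


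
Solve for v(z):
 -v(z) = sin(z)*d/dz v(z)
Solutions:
 v(z) = C1*sqrt(cos(z) + 1)/sqrt(cos(z) - 1)


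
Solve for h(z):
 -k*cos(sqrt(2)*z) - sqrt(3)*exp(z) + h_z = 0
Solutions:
 h(z) = C1 + sqrt(2)*k*sin(sqrt(2)*z)/2 + sqrt(3)*exp(z)


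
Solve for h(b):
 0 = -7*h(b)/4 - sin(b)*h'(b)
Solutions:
 h(b) = C1*(cos(b) + 1)^(7/8)/(cos(b) - 1)^(7/8)


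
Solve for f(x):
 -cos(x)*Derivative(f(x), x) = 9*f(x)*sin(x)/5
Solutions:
 f(x) = C1*cos(x)^(9/5)


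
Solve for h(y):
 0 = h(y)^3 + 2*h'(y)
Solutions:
 h(y) = -sqrt(-1/(C1 - y))
 h(y) = sqrt(-1/(C1 - y))


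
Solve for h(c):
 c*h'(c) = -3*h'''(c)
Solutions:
 h(c) = C1 + Integral(C2*airyai(-3^(2/3)*c/3) + C3*airybi(-3^(2/3)*c/3), c)


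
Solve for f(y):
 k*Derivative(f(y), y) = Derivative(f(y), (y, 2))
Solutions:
 f(y) = C1 + C2*exp(k*y)


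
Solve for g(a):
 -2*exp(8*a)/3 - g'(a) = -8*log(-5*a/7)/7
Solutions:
 g(a) = C1 + 8*a*log(-a)/7 + 8*a*(-log(7) - 1 + log(5))/7 - exp(8*a)/12


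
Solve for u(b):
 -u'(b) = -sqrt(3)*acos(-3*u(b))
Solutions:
 Integral(1/acos(-3*_y), (_y, u(b))) = C1 + sqrt(3)*b


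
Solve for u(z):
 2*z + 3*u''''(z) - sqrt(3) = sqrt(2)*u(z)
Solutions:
 u(z) = C1*exp(-2^(1/8)*3^(3/4)*z/3) + C2*exp(2^(1/8)*3^(3/4)*z/3) + C3*sin(2^(1/8)*3^(3/4)*z/3) + C4*cos(2^(1/8)*3^(3/4)*z/3) + sqrt(2)*z - sqrt(6)/2


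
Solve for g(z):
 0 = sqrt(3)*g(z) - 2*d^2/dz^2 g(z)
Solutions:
 g(z) = C1*exp(-sqrt(2)*3^(1/4)*z/2) + C2*exp(sqrt(2)*3^(1/4)*z/2)


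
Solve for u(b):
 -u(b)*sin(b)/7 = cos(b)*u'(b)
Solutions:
 u(b) = C1*cos(b)^(1/7)


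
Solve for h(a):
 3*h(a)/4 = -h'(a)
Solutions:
 h(a) = C1*exp(-3*a/4)


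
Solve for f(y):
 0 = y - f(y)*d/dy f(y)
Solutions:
 f(y) = -sqrt(C1 + y^2)
 f(y) = sqrt(C1 + y^2)


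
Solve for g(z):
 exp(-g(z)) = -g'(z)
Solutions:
 g(z) = log(C1 - z)


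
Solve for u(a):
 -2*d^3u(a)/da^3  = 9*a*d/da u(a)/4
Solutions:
 u(a) = C1 + Integral(C2*airyai(-3^(2/3)*a/2) + C3*airybi(-3^(2/3)*a/2), a)


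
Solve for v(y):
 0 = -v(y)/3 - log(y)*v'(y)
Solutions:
 v(y) = C1*exp(-li(y)/3)


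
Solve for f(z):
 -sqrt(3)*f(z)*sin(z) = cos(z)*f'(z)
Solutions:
 f(z) = C1*cos(z)^(sqrt(3))


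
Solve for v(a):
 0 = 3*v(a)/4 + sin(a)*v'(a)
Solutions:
 v(a) = C1*(cos(a) + 1)^(3/8)/(cos(a) - 1)^(3/8)


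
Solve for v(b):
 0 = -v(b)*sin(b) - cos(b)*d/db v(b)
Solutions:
 v(b) = C1*cos(b)


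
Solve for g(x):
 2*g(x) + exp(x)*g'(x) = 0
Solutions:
 g(x) = C1*exp(2*exp(-x))


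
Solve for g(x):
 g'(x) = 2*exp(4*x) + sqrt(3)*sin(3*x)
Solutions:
 g(x) = C1 + exp(4*x)/2 - sqrt(3)*cos(3*x)/3


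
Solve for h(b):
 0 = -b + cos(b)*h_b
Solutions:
 h(b) = C1 + Integral(b/cos(b), b)


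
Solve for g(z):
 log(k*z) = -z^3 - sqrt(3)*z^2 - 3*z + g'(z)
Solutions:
 g(z) = C1 + z^4/4 + sqrt(3)*z^3/3 + 3*z^2/2 + z*log(k*z) - z


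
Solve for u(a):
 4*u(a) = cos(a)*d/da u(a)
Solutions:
 u(a) = C1*(sin(a)^2 + 2*sin(a) + 1)/(sin(a)^2 - 2*sin(a) + 1)


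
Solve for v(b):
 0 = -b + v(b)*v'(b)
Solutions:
 v(b) = -sqrt(C1 + b^2)
 v(b) = sqrt(C1 + b^2)


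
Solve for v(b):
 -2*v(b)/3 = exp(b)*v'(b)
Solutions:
 v(b) = C1*exp(2*exp(-b)/3)


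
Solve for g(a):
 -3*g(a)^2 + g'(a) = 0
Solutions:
 g(a) = -1/(C1 + 3*a)


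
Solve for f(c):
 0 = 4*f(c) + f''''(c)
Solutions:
 f(c) = (C1*sin(c) + C2*cos(c))*exp(-c) + (C3*sin(c) + C4*cos(c))*exp(c)


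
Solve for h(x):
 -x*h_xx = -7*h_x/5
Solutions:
 h(x) = C1 + C2*x^(12/5)


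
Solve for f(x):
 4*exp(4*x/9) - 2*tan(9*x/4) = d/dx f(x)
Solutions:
 f(x) = C1 + 9*exp(4*x/9) + 8*log(cos(9*x/4))/9


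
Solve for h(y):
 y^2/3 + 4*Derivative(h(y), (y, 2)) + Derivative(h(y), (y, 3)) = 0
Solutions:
 h(y) = C1 + C2*y + C3*exp(-4*y) - y^4/144 + y^3/144 - y^2/192


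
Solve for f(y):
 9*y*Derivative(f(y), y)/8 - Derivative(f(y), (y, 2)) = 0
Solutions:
 f(y) = C1 + C2*erfi(3*y/4)


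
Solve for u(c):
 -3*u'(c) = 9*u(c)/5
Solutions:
 u(c) = C1*exp(-3*c/5)


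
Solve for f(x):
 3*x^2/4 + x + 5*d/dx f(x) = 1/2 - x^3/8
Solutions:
 f(x) = C1 - x^4/160 - x^3/20 - x^2/10 + x/10


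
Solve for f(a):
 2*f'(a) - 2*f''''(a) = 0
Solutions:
 f(a) = C1 + C4*exp(a) + (C2*sin(sqrt(3)*a/2) + C3*cos(sqrt(3)*a/2))*exp(-a/2)


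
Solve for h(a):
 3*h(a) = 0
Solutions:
 h(a) = 0


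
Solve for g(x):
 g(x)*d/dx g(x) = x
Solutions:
 g(x) = -sqrt(C1 + x^2)
 g(x) = sqrt(C1 + x^2)


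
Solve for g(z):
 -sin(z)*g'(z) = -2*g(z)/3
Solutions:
 g(z) = C1*(cos(z) - 1)^(1/3)/(cos(z) + 1)^(1/3)


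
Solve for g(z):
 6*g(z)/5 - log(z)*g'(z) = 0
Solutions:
 g(z) = C1*exp(6*li(z)/5)


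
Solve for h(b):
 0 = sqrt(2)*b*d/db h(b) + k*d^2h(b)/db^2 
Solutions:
 h(b) = C1 + C2*sqrt(k)*erf(2^(3/4)*b*sqrt(1/k)/2)


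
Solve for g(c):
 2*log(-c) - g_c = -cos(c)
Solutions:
 g(c) = C1 + 2*c*log(-c) - 2*c + sin(c)


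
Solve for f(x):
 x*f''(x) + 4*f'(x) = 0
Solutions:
 f(x) = C1 + C2/x^3


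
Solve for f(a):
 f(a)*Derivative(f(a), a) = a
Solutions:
 f(a) = -sqrt(C1 + a^2)
 f(a) = sqrt(C1 + a^2)


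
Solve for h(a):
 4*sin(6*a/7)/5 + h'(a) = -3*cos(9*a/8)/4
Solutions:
 h(a) = C1 - 2*sin(9*a/8)/3 + 14*cos(6*a/7)/15


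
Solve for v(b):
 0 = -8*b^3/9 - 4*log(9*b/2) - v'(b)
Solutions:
 v(b) = C1 - 2*b^4/9 - 4*b*log(b) + b*log(16/6561) + 4*b


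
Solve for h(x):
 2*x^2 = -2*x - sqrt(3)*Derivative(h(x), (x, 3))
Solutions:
 h(x) = C1 + C2*x + C3*x^2 - sqrt(3)*x^5/90 - sqrt(3)*x^4/36


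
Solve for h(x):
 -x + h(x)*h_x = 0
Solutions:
 h(x) = -sqrt(C1 + x^2)
 h(x) = sqrt(C1 + x^2)


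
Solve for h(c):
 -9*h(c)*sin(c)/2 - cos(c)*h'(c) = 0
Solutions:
 h(c) = C1*cos(c)^(9/2)


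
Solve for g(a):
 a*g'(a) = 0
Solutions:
 g(a) = C1


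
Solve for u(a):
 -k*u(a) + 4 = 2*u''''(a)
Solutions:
 u(a) = C1*exp(-2^(3/4)*a*(-k)^(1/4)/2) + C2*exp(2^(3/4)*a*(-k)^(1/4)/2) + C3*exp(-2^(3/4)*I*a*(-k)^(1/4)/2) + C4*exp(2^(3/4)*I*a*(-k)^(1/4)/2) + 4/k


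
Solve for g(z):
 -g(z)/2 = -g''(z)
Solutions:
 g(z) = C1*exp(-sqrt(2)*z/2) + C2*exp(sqrt(2)*z/2)


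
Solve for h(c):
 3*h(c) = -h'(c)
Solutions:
 h(c) = C1*exp(-3*c)


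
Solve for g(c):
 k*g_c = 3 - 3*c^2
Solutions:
 g(c) = C1 - c^3/k + 3*c/k


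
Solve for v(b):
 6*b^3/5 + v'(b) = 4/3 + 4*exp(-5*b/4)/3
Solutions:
 v(b) = C1 - 3*b^4/10 + 4*b/3 - 16*exp(-5*b/4)/15


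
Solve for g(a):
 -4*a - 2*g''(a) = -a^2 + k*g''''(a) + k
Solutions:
 g(a) = C1 + C2*a + C3*exp(-sqrt(2)*a*sqrt(-1/k)) + C4*exp(sqrt(2)*a*sqrt(-1/k)) + a^4/24 - a^3/3 - a^2*k/2


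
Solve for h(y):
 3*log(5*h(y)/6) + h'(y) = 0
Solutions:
 Integral(1/(log(_y) - log(6) + log(5)), (_y, h(y)))/3 = C1 - y


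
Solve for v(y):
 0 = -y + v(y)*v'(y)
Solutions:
 v(y) = -sqrt(C1 + y^2)
 v(y) = sqrt(C1 + y^2)


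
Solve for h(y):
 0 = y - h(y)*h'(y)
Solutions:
 h(y) = -sqrt(C1 + y^2)
 h(y) = sqrt(C1 + y^2)


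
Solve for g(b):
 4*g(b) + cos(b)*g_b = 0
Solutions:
 g(b) = C1*(sin(b)^2 - 2*sin(b) + 1)/(sin(b)^2 + 2*sin(b) + 1)


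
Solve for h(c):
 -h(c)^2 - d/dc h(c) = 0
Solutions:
 h(c) = 1/(C1 + c)


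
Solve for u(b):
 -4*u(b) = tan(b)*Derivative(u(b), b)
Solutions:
 u(b) = C1/sin(b)^4


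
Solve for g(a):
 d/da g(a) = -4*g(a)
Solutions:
 g(a) = C1*exp(-4*a)


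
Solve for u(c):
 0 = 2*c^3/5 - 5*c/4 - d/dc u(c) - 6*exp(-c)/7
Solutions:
 u(c) = C1 + c^4/10 - 5*c^2/8 + 6*exp(-c)/7


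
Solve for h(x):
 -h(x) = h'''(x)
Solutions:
 h(x) = C3*exp(-x) + (C1*sin(sqrt(3)*x/2) + C2*cos(sqrt(3)*x/2))*exp(x/2)


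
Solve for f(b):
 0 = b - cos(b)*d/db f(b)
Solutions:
 f(b) = C1 + Integral(b/cos(b), b)


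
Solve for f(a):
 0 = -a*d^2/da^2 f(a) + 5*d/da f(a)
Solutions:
 f(a) = C1 + C2*a^6


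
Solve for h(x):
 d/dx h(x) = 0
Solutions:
 h(x) = C1


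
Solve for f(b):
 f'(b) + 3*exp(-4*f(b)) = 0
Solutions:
 f(b) = log(-I*(C1 - 12*b)^(1/4))
 f(b) = log(I*(C1 - 12*b)^(1/4))
 f(b) = log(-(C1 - 12*b)^(1/4))
 f(b) = log(C1 - 12*b)/4


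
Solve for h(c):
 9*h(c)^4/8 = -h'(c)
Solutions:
 h(c) = (-3^(2/3)/3 - 3^(1/6)*I)*(1/(C1 + 9*c))^(1/3)
 h(c) = (-3^(2/3)/3 + 3^(1/6)*I)*(1/(C1 + 9*c))^(1/3)
 h(c) = 2*(1/(C1 + 27*c))^(1/3)


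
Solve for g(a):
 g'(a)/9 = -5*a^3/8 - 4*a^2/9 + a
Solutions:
 g(a) = C1 - 45*a^4/32 - 4*a^3/3 + 9*a^2/2


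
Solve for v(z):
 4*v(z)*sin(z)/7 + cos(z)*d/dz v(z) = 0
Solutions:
 v(z) = C1*cos(z)^(4/7)


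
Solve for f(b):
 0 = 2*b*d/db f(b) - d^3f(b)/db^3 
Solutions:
 f(b) = C1 + Integral(C2*airyai(2^(1/3)*b) + C3*airybi(2^(1/3)*b), b)


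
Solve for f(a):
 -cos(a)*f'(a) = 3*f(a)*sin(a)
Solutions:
 f(a) = C1*cos(a)^3


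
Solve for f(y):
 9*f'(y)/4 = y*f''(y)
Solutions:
 f(y) = C1 + C2*y^(13/4)


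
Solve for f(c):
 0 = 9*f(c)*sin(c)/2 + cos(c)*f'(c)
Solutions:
 f(c) = C1*cos(c)^(9/2)


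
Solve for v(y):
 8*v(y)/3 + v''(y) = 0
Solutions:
 v(y) = C1*sin(2*sqrt(6)*y/3) + C2*cos(2*sqrt(6)*y/3)


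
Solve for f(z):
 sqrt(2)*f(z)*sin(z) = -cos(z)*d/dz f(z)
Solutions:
 f(z) = C1*cos(z)^(sqrt(2))


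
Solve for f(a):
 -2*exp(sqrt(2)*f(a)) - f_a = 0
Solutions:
 f(a) = sqrt(2)*(2*log(1/(C1 + 2*a)) - log(2))/4


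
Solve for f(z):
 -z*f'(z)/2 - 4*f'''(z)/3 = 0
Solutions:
 f(z) = C1 + Integral(C2*airyai(-3^(1/3)*z/2) + C3*airybi(-3^(1/3)*z/2), z)


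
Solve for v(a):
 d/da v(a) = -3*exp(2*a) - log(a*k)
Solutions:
 v(a) = C1 - a*log(a*k) + a - 3*exp(2*a)/2


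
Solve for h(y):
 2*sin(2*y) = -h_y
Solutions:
 h(y) = C1 + cos(2*y)


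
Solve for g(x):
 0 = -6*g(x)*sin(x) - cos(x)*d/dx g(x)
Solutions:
 g(x) = C1*cos(x)^6


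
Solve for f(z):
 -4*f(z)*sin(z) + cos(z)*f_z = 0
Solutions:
 f(z) = C1/cos(z)^4


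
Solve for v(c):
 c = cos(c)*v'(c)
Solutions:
 v(c) = C1 + Integral(c/cos(c), c)


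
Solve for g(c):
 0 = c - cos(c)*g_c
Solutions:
 g(c) = C1 + Integral(c/cos(c), c)


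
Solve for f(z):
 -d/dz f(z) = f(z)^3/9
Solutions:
 f(z) = -3*sqrt(2)*sqrt(-1/(C1 - z))/2
 f(z) = 3*sqrt(2)*sqrt(-1/(C1 - z))/2


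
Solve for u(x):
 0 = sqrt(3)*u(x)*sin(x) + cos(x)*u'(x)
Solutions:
 u(x) = C1*cos(x)^(sqrt(3))


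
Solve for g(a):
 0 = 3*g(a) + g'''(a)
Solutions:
 g(a) = C3*exp(-3^(1/3)*a) + (C1*sin(3^(5/6)*a/2) + C2*cos(3^(5/6)*a/2))*exp(3^(1/3)*a/2)


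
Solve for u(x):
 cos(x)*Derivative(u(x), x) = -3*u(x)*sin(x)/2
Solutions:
 u(x) = C1*cos(x)^(3/2)


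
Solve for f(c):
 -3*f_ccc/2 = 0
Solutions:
 f(c) = C1 + C2*c + C3*c^2


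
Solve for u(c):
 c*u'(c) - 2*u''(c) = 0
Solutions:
 u(c) = C1 + C2*erfi(c/2)


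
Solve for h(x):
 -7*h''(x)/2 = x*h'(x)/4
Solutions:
 h(x) = C1 + C2*erf(sqrt(7)*x/14)


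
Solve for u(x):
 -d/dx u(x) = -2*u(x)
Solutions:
 u(x) = C1*exp(2*x)


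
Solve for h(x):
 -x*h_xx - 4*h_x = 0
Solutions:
 h(x) = C1 + C2/x^3


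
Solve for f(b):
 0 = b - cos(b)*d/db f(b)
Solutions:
 f(b) = C1 + Integral(b/cos(b), b)


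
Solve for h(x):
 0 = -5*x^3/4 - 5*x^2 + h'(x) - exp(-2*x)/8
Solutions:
 h(x) = C1 + 5*x^4/16 + 5*x^3/3 - exp(-2*x)/16


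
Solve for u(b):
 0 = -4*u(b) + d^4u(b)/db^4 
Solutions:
 u(b) = C1*exp(-sqrt(2)*b) + C2*exp(sqrt(2)*b) + C3*sin(sqrt(2)*b) + C4*cos(sqrt(2)*b)


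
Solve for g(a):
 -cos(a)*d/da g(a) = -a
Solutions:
 g(a) = C1 + Integral(a/cos(a), a)


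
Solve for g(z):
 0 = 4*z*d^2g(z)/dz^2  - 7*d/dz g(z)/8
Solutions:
 g(z) = C1 + C2*z^(39/32)


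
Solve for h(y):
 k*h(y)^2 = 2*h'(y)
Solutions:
 h(y) = -2/(C1 + k*y)


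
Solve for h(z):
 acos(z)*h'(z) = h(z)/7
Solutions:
 h(z) = C1*exp(Integral(1/acos(z), z)/7)


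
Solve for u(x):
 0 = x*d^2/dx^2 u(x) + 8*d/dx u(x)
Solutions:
 u(x) = C1 + C2/x^7


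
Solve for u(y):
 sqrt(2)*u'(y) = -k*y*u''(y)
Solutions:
 u(y) = C1 + y^(((re(k) - sqrt(2))*re(k) + im(k)^2)/(re(k)^2 + im(k)^2))*(C2*sin(sqrt(2)*log(y)*Abs(im(k))/(re(k)^2 + im(k)^2)) + C3*cos(sqrt(2)*log(y)*im(k)/(re(k)^2 + im(k)^2)))


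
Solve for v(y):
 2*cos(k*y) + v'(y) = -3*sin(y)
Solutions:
 v(y) = C1 + 3*cos(y) - 2*sin(k*y)/k


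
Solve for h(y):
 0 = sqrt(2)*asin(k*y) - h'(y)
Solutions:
 h(y) = C1 + sqrt(2)*Piecewise((y*asin(k*y) + sqrt(-k^2*y^2 + 1)/k, Ne(k, 0)), (0, True))


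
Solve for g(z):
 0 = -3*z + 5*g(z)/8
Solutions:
 g(z) = 24*z/5


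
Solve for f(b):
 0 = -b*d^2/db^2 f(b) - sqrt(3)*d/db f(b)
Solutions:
 f(b) = C1 + C2*b^(1 - sqrt(3))


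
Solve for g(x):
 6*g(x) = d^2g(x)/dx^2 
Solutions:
 g(x) = C1*exp(-sqrt(6)*x) + C2*exp(sqrt(6)*x)


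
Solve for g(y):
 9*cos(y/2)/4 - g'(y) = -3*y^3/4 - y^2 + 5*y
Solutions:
 g(y) = C1 + 3*y^4/16 + y^3/3 - 5*y^2/2 + 9*sin(y/2)/2


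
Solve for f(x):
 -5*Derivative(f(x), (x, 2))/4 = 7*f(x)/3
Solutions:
 f(x) = C1*sin(2*sqrt(105)*x/15) + C2*cos(2*sqrt(105)*x/15)


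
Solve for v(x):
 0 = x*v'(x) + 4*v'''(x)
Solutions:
 v(x) = C1 + Integral(C2*airyai(-2^(1/3)*x/2) + C3*airybi(-2^(1/3)*x/2), x)


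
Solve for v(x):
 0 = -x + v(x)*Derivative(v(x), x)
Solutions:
 v(x) = -sqrt(C1 + x^2)
 v(x) = sqrt(C1 + x^2)


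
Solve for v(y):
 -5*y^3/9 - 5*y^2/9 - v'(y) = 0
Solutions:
 v(y) = C1 - 5*y^4/36 - 5*y^3/27


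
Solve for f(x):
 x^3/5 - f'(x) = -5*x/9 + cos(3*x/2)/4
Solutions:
 f(x) = C1 + x^4/20 + 5*x^2/18 - sin(3*x/2)/6


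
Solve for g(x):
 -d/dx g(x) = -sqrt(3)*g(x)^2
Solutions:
 g(x) = -1/(C1 + sqrt(3)*x)


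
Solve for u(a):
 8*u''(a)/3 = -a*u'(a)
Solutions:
 u(a) = C1 + C2*erf(sqrt(3)*a/4)


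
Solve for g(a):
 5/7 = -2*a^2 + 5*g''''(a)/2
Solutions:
 g(a) = C1 + C2*a + C3*a^2 + C4*a^3 + a^6/450 + a^4/84


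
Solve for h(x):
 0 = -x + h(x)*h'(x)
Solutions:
 h(x) = -sqrt(C1 + x^2)
 h(x) = sqrt(C1 + x^2)


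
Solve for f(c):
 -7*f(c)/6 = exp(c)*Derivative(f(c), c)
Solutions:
 f(c) = C1*exp(7*exp(-c)/6)


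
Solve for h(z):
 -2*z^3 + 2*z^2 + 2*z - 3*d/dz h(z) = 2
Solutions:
 h(z) = C1 - z^4/6 + 2*z^3/9 + z^2/3 - 2*z/3


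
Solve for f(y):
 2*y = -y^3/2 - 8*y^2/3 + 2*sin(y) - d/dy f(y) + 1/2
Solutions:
 f(y) = C1 - y^4/8 - 8*y^3/9 - y^2 + y/2 - 2*cos(y)


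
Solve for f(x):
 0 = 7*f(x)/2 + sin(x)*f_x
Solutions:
 f(x) = C1*(cos(x) + 1)^(7/4)/(cos(x) - 1)^(7/4)


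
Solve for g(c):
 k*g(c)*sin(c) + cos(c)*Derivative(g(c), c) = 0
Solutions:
 g(c) = C1*exp(k*log(cos(c)))


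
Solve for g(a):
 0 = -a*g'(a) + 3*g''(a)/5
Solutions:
 g(a) = C1 + C2*erfi(sqrt(30)*a/6)


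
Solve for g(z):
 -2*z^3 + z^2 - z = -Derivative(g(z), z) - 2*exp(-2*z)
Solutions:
 g(z) = C1 + z^4/2 - z^3/3 + z^2/2 + exp(-2*z)


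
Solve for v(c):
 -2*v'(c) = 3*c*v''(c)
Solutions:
 v(c) = C1 + C2*c^(1/3)


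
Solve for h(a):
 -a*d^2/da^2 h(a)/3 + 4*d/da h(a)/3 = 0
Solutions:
 h(a) = C1 + C2*a^5


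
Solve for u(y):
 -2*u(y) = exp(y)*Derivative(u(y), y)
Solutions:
 u(y) = C1*exp(2*exp(-y))


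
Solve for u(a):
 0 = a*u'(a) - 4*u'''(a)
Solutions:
 u(a) = C1 + Integral(C2*airyai(2^(1/3)*a/2) + C3*airybi(2^(1/3)*a/2), a)


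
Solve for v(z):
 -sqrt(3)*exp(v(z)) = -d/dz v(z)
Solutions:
 v(z) = log(-1/(C1 + sqrt(3)*z))


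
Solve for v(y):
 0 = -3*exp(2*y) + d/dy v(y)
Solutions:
 v(y) = C1 + 3*exp(2*y)/2


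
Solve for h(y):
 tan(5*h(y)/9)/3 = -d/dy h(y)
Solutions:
 h(y) = -9*asin(C1*exp(-5*y/27))/5 + 9*pi/5
 h(y) = 9*asin(C1*exp(-5*y/27))/5


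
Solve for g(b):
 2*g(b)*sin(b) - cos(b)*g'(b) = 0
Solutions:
 g(b) = C1/cos(b)^2


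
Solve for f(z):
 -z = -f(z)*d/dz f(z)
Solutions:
 f(z) = -sqrt(C1 + z^2)
 f(z) = sqrt(C1 + z^2)


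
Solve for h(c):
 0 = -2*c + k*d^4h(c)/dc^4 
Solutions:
 h(c) = C1 + C2*c + C3*c^2 + C4*c^3 + c^5/(60*k)


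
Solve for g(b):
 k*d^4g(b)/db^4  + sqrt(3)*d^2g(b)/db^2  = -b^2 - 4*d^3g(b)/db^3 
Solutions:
 g(b) = C1 + C2*b + C3*exp(b*(sqrt(-sqrt(3)*k + 4) - 2)/k) + C4*exp(-b*(sqrt(-sqrt(3)*k + 4) + 2)/k) - sqrt(3)*b^4/36 + 4*b^3/9 + b^2*(3*k - 16*sqrt(3))/9


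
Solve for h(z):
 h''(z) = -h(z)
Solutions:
 h(z) = C1*sin(z) + C2*cos(z)


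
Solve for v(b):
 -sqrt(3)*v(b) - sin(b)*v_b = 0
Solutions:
 v(b) = C1*(cos(b) + 1)^(sqrt(3)/2)/(cos(b) - 1)^(sqrt(3)/2)


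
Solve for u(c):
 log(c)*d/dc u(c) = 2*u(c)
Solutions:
 u(c) = C1*exp(2*li(c))


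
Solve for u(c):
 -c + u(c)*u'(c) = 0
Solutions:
 u(c) = -sqrt(C1 + c^2)
 u(c) = sqrt(C1 + c^2)


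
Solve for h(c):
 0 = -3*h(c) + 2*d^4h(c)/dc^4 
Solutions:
 h(c) = C1*exp(-2^(3/4)*3^(1/4)*c/2) + C2*exp(2^(3/4)*3^(1/4)*c/2) + C3*sin(2^(3/4)*3^(1/4)*c/2) + C4*cos(2^(3/4)*3^(1/4)*c/2)


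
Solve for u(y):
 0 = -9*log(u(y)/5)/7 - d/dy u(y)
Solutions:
 -7*Integral(1/(-log(_y) + log(5)), (_y, u(y)))/9 = C1 - y


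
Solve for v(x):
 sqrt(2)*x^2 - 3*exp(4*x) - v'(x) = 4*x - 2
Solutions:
 v(x) = C1 + sqrt(2)*x^3/3 - 2*x^2 + 2*x - 3*exp(4*x)/4


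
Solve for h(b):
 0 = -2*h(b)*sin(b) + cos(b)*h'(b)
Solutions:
 h(b) = C1/cos(b)^2


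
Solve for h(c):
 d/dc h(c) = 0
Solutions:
 h(c) = C1


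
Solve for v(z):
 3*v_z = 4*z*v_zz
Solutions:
 v(z) = C1 + C2*z^(7/4)


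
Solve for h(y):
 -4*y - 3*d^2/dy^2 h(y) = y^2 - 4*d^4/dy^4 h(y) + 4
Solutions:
 h(y) = C1 + C2*y + C3*exp(-sqrt(3)*y/2) + C4*exp(sqrt(3)*y/2) - y^4/36 - 2*y^3/9 - 10*y^2/9


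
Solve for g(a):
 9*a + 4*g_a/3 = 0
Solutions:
 g(a) = C1 - 27*a^2/8


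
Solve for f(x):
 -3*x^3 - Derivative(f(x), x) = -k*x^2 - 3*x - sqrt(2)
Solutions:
 f(x) = C1 + k*x^3/3 - 3*x^4/4 + 3*x^2/2 + sqrt(2)*x


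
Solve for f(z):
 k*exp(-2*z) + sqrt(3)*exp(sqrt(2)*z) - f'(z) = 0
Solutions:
 f(z) = C1 - k*exp(-2*z)/2 + sqrt(6)*exp(sqrt(2)*z)/2


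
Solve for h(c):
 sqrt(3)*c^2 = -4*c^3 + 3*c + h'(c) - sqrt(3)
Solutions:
 h(c) = C1 + c^4 + sqrt(3)*c^3/3 - 3*c^2/2 + sqrt(3)*c


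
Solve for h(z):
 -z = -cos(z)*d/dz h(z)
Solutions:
 h(z) = C1 + Integral(z/cos(z), z)


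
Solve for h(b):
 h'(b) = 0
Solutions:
 h(b) = C1


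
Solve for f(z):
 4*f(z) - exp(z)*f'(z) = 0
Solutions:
 f(z) = C1*exp(-4*exp(-z))


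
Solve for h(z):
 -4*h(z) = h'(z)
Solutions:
 h(z) = C1*exp(-4*z)


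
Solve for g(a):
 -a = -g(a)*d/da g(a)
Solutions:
 g(a) = -sqrt(C1 + a^2)
 g(a) = sqrt(C1 + a^2)


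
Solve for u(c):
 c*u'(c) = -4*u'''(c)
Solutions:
 u(c) = C1 + Integral(C2*airyai(-2^(1/3)*c/2) + C3*airybi(-2^(1/3)*c/2), c)


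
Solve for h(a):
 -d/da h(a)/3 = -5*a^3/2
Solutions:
 h(a) = C1 + 15*a^4/8


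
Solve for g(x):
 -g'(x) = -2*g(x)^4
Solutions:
 g(x) = (-1/(C1 + 6*x))^(1/3)
 g(x) = (-1/(C1 + 2*x))^(1/3)*(-3^(2/3) - 3*3^(1/6)*I)/6
 g(x) = (-1/(C1 + 2*x))^(1/3)*(-3^(2/3) + 3*3^(1/6)*I)/6


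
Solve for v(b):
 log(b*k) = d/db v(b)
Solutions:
 v(b) = C1 + b*log(b*k) - b


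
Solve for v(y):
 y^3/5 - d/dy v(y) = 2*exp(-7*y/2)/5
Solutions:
 v(y) = C1 + y^4/20 + 4*exp(-7*y/2)/35


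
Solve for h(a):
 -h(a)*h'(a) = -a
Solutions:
 h(a) = -sqrt(C1 + a^2)
 h(a) = sqrt(C1 + a^2)


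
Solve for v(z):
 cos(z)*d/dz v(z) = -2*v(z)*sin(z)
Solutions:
 v(z) = C1*cos(z)^2


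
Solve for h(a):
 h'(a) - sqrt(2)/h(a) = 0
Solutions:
 h(a) = -sqrt(C1 + 2*sqrt(2)*a)
 h(a) = sqrt(C1 + 2*sqrt(2)*a)


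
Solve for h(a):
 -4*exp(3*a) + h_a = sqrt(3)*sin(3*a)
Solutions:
 h(a) = C1 + 4*exp(3*a)/3 - sqrt(3)*cos(3*a)/3


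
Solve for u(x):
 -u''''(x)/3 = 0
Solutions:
 u(x) = C1 + C2*x + C3*x^2 + C4*x^3


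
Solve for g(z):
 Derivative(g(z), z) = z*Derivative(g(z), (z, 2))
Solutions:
 g(z) = C1 + C2*z^2


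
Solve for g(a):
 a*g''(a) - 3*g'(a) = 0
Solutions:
 g(a) = C1 + C2*a^4


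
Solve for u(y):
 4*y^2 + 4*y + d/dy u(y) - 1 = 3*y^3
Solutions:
 u(y) = C1 + 3*y^4/4 - 4*y^3/3 - 2*y^2 + y


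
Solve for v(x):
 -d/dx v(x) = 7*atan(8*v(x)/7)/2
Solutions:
 Integral(1/atan(8*_y/7), (_y, v(x))) = C1 - 7*x/2


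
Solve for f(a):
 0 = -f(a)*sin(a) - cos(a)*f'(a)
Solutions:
 f(a) = C1*cos(a)


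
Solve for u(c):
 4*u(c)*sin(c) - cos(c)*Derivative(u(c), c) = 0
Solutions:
 u(c) = C1/cos(c)^4


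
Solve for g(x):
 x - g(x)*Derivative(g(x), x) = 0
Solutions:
 g(x) = -sqrt(C1 + x^2)
 g(x) = sqrt(C1 + x^2)


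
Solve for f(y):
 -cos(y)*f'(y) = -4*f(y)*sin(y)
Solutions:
 f(y) = C1/cos(y)^4


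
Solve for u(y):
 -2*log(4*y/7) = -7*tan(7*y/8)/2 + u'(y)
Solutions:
 u(y) = C1 - 2*y*log(y) - 4*y*log(2) + 2*y + 2*y*log(7) - 4*log(cos(7*y/8))


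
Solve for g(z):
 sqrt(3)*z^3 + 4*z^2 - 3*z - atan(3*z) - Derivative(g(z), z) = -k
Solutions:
 g(z) = C1 + k*z + sqrt(3)*z^4/4 + 4*z^3/3 - 3*z^2/2 - z*atan(3*z) + log(9*z^2 + 1)/6


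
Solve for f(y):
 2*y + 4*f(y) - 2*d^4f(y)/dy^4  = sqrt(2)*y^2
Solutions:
 f(y) = C1*exp(-2^(1/4)*y) + C2*exp(2^(1/4)*y) + C3*sin(2^(1/4)*y) + C4*cos(2^(1/4)*y) + sqrt(2)*y^2/4 - y/2


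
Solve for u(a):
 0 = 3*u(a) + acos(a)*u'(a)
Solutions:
 u(a) = C1*exp(-3*Integral(1/acos(a), a))


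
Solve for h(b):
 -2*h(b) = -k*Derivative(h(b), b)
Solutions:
 h(b) = C1*exp(2*b/k)


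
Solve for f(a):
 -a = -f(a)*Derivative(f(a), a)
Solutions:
 f(a) = -sqrt(C1 + a^2)
 f(a) = sqrt(C1 + a^2)


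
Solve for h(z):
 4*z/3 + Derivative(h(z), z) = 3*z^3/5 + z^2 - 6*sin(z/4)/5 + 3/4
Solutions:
 h(z) = C1 + 3*z^4/20 + z^3/3 - 2*z^2/3 + 3*z/4 + 24*cos(z/4)/5


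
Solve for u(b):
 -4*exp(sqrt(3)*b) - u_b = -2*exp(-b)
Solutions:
 u(b) = C1 - 4*sqrt(3)*exp(sqrt(3)*b)/3 - 2*exp(-b)


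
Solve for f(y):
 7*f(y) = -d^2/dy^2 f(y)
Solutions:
 f(y) = C1*sin(sqrt(7)*y) + C2*cos(sqrt(7)*y)


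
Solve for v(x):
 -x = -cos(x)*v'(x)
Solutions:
 v(x) = C1 + Integral(x/cos(x), x)


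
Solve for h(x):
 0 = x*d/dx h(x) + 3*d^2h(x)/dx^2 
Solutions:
 h(x) = C1 + C2*erf(sqrt(6)*x/6)


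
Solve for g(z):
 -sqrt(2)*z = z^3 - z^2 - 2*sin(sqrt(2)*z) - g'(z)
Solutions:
 g(z) = C1 + z^4/4 - z^3/3 + sqrt(2)*z^2/2 + sqrt(2)*cos(sqrt(2)*z)


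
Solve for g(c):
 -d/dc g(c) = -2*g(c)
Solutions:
 g(c) = C1*exp(2*c)


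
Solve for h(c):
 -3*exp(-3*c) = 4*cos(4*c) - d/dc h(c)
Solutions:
 h(c) = C1 + sin(4*c) - exp(-3*c)


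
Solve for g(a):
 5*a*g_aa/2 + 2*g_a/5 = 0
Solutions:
 g(a) = C1 + C2*a^(21/25)


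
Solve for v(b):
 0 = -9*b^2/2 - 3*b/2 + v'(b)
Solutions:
 v(b) = C1 + 3*b^3/2 + 3*b^2/4


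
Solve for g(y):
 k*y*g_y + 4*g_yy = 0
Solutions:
 g(y) = Piecewise((-sqrt(2)*sqrt(pi)*C1*erf(sqrt(2)*sqrt(k)*y/4)/sqrt(k) - C2, (k > 0) | (k < 0)), (-C1*y - C2, True))


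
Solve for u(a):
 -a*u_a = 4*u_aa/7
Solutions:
 u(a) = C1 + C2*erf(sqrt(14)*a/4)


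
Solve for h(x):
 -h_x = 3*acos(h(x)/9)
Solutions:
 Integral(1/acos(_y/9), (_y, h(x))) = C1 - 3*x


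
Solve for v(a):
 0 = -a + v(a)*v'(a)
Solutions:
 v(a) = -sqrt(C1 + a^2)
 v(a) = sqrt(C1 + a^2)


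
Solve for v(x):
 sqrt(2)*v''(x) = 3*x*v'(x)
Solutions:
 v(x) = C1 + C2*erfi(2^(1/4)*sqrt(3)*x/2)


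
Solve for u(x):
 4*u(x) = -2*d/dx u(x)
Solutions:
 u(x) = C1*exp(-2*x)


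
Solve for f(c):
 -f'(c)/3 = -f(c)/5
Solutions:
 f(c) = C1*exp(3*c/5)


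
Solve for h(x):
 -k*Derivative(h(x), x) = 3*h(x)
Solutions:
 h(x) = C1*exp(-3*x/k)


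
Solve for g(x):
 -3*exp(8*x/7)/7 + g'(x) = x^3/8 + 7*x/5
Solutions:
 g(x) = C1 + x^4/32 + 7*x^2/10 + 3*exp(8*x/7)/8


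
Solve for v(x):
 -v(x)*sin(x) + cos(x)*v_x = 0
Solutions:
 v(x) = C1/cos(x)


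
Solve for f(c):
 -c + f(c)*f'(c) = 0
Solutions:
 f(c) = -sqrt(C1 + c^2)
 f(c) = sqrt(C1 + c^2)


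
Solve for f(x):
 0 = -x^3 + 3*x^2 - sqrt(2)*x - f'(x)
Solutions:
 f(x) = C1 - x^4/4 + x^3 - sqrt(2)*x^2/2


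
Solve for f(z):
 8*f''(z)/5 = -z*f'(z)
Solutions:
 f(z) = C1 + C2*erf(sqrt(5)*z/4)


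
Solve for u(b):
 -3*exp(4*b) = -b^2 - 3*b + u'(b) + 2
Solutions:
 u(b) = C1 + b^3/3 + 3*b^2/2 - 2*b - 3*exp(4*b)/4


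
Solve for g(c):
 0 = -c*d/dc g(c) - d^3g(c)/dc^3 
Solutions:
 g(c) = C1 + Integral(C2*airyai(-c) + C3*airybi(-c), c)


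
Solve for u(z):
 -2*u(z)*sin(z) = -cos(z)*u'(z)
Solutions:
 u(z) = C1/cos(z)^2


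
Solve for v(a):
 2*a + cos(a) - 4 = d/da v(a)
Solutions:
 v(a) = C1 + a^2 - 4*a + sin(a)


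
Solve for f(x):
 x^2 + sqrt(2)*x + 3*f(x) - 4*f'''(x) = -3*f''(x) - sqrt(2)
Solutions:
 f(x) = C1*exp(x*(-(4*sqrt(39) + 25)^(1/3) - 1/(4*sqrt(39) + 25)^(1/3) + 2)/8)*sin(sqrt(3)*x*(-(4*sqrt(39) + 25)^(1/3) + (4*sqrt(39) + 25)^(-1/3))/8) + C2*exp(x*(-(4*sqrt(39) + 25)^(1/3) - 1/(4*sqrt(39) + 25)^(1/3) + 2)/8)*cos(sqrt(3)*x*(-(4*sqrt(39) + 25)^(1/3) + (4*sqrt(39) + 25)^(-1/3))/8) + C3*exp(x*((4*sqrt(39) + 25)^(-1/3) + 1 + (4*sqrt(39) + 25)^(1/3))/4) - x^2/3 - sqrt(2)*x/3 - sqrt(2)/3 + 2/3


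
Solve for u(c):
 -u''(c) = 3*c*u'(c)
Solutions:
 u(c) = C1 + C2*erf(sqrt(6)*c/2)


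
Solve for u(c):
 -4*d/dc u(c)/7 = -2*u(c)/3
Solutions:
 u(c) = C1*exp(7*c/6)


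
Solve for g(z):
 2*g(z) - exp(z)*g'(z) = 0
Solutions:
 g(z) = C1*exp(-2*exp(-z))


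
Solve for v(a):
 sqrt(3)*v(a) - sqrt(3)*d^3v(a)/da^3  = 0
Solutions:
 v(a) = C3*exp(a) + (C1*sin(sqrt(3)*a/2) + C2*cos(sqrt(3)*a/2))*exp(-a/2)


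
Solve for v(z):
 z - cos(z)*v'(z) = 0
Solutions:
 v(z) = C1 + Integral(z/cos(z), z)


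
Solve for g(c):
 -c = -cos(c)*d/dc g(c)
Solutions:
 g(c) = C1 + Integral(c/cos(c), c)


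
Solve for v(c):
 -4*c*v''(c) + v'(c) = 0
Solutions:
 v(c) = C1 + C2*c^(5/4)


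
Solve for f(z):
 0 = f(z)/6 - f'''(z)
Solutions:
 f(z) = C3*exp(6^(2/3)*z/6) + (C1*sin(2^(2/3)*3^(1/6)*z/4) + C2*cos(2^(2/3)*3^(1/6)*z/4))*exp(-6^(2/3)*z/12)


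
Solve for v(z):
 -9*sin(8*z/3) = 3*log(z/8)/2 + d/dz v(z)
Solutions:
 v(z) = C1 - 3*z*log(z)/2 + 3*z/2 + 9*z*log(2)/2 + 27*cos(8*z/3)/8
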